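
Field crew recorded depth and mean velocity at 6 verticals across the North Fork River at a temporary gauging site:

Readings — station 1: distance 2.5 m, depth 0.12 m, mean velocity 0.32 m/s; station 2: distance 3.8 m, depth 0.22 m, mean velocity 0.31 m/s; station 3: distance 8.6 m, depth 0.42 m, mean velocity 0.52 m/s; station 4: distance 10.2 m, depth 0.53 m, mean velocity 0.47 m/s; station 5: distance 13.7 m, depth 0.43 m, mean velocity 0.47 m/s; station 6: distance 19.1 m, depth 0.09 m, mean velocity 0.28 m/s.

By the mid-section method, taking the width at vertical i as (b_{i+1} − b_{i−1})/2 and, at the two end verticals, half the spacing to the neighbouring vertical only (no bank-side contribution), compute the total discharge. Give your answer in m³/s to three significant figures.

w_1 = (3.8 − 2.5)/2 = 0.65 m; q_1 = 0.32 × 0.12 × 0.65 = 0.02496 m³/s
w_2 = (8.6 − 2.5)/2 = 3.05 m; q_2 = 0.31 × 0.22 × 3.05 = 0.2080 m³/s
w_3 = (10.2 − 3.8)/2 = 3.2 m; q_3 = 0.52 × 0.42 × 3.2 = 0.6989 m³/s
w_4 = (13.7 − 8.6)/2 = 2.55 m; q_4 = 0.47 × 0.53 × 2.55 = 0.6352 m³/s
w_5 = (19.1 − 10.2)/2 = 4.45 m; q_5 = 0.47 × 0.43 × 4.45 = 0.8993 m³/s
w_6 = (19.1 − 13.7)/2 = 2.7 m; q_6 = 0.28 × 0.09 × 2.7 = 0.06804 m³/s
Q = Σ qᵢ = 2.534 m³/s

2.53 m³/s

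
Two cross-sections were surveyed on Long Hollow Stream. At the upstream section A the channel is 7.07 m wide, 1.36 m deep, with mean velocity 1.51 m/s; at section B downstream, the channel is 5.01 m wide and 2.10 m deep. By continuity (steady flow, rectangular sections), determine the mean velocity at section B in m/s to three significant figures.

1.38 m/s

Q = A₁V₁ = (7.07×1.36) × 1.51 = 14.52 m³/s
A₂ = 5.01 × 2.10 = 10.52 m²
V₂ = Q/A₂ = 14.52/10.52 = 1.380 m/s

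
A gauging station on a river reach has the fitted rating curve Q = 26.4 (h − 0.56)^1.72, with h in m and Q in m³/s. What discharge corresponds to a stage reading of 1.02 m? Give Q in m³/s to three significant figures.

Q = 26.4 × (1.02 − 0.56)^1.72 = 26.4 × 0.46^1.72 = 6.943 m³/s

6.94 m³/s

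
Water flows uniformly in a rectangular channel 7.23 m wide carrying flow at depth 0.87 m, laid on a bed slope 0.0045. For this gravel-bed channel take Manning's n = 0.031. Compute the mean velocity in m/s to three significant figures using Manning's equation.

1.71 m/s

A = b·y = 7.23 × 0.87 = 6.290 m²
P = b + 2y = 7.23 + 2×0.87 = 8.970 m
R = A/P = 6.290/8.970 = 0.7012 m
Q = (1/n)·A·R^(2/3)·S^(1/2) = (1/0.031) × 6.290 × 0.7012^(2/3) × 0.0045^(1/2) = 10.74 m³/s
V = Q/A = 10.74/6.290 = 1.708 m/s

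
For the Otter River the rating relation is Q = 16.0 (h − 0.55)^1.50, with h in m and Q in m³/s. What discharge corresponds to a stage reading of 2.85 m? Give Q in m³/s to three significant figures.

55.8 m³/s

Q = 16.0 × (2.85 − 0.55)^1.50 = 16.0 × 2.3^1.50 = 55.81 m³/s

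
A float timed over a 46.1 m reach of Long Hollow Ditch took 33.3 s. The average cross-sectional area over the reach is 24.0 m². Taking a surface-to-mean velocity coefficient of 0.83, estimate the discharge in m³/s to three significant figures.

27.6 m³/s

v_surface = L / t̄ = 46.1 / 33.3 = 1.384 m/s
v_mean = 0.83 × 1.384 = 1.149 m/s
Q = A × v_mean = 24.0 × 1.149 = 27.58 m³/s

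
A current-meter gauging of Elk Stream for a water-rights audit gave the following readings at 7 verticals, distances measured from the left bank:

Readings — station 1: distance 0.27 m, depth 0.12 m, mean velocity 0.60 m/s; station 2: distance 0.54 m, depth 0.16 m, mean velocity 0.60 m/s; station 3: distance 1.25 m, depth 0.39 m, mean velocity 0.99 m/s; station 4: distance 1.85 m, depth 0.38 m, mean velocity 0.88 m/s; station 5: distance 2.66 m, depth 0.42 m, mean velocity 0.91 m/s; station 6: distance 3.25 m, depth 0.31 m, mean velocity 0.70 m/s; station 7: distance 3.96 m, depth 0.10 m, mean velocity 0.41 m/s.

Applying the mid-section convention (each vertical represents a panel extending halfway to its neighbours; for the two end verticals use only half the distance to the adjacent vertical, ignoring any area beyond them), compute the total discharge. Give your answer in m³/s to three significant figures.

0.969 m³/s

w_1 = (0.54 − 0.27)/2 = 0.135 m; q_1 = 0.60 × 0.12 × 0.135 = 0.009720 m³/s
w_2 = (1.25 − 0.27)/2 = 0.49 m; q_2 = 0.60 × 0.16 × 0.49 = 0.04704 m³/s
w_3 = (1.85 − 0.54)/2 = 0.655 m; q_3 = 0.99 × 0.39 × 0.655 = 0.2529 m³/s
w_4 = (2.66 − 1.25)/2 = 0.705 m; q_4 = 0.88 × 0.38 × 0.705 = 0.2358 m³/s
w_5 = (3.25 − 1.85)/2 = 0.7 m; q_5 = 0.91 × 0.42 × 0.7 = 0.2675 m³/s
w_6 = (3.96 − 2.66)/2 = 0.65 m; q_6 = 0.70 × 0.31 × 0.65 = 0.1411 m³/s
w_7 = (3.96 − 3.25)/2 = 0.355 m; q_7 = 0.41 × 0.10 × 0.355 = 0.01456 m³/s
Q = Σ qᵢ = 0.9686 m³/s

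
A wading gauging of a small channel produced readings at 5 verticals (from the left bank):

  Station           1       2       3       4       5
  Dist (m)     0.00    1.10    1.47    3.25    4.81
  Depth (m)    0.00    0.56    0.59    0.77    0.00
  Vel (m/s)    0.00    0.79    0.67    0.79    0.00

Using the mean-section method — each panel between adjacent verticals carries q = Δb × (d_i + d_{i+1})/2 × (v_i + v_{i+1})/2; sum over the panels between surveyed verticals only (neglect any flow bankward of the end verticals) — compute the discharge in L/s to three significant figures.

Panel 1-2: Δb = 1.1 m, d̄ = (0.00+0.56)/2 = 0.28, v̄ = (0.00+0.79)/2 = 0.395 → q = 1.1×0.28×0.395 = 0.1217 m³/s
Panel 2-3: Δb = 0.37 m, d̄ = (0.56+0.59)/2 = 0.575, v̄ = (0.79+0.67)/2 = 0.73 → q = 0.37×0.575×0.73 = 0.1553 m³/s
Panel 3-4: Δb = 1.78 m, d̄ = (0.59+0.77)/2 = 0.68, v̄ = (0.67+0.79)/2 = 0.73 → q = 1.78×0.68×0.73 = 0.8836 m³/s
Panel 4-5: Δb = 1.56 m, d̄ = (0.77+0.00)/2 = 0.385, v̄ = (0.79+0.00)/2 = 0.395 → q = 1.56×0.385×0.395 = 0.2372 m³/s
Q = Σ q = 1.398 m³/s
= 1.398 × 1000 = 1398 L/s

1400 L/s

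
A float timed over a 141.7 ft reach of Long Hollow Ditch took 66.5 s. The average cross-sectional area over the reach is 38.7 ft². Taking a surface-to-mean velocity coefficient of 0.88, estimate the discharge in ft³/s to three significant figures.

v_surface = L / t̄ = 141.7 / 66.5 = 2.131 ft/s
v_mean = 0.88 × 2.131 = 1.875 ft/s
Q = A × v_mean = 38.7 × 1.875 = 72.57 ft³/s

72.6 ft³/s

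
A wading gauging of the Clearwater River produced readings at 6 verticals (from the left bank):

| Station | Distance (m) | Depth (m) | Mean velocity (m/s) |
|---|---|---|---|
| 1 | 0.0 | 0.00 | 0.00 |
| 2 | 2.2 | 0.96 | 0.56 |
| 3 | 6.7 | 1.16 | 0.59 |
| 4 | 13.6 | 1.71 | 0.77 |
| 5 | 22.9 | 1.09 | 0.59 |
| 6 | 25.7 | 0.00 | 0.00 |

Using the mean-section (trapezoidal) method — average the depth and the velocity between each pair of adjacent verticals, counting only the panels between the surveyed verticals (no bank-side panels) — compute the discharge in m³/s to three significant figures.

Panel 1-2: Δb = 2.2 m, d̄ = (0.00+0.96)/2 = 0.48, v̄ = (0.00+0.56)/2 = 0.28 → q = 2.2×0.48×0.28 = 0.2957 m³/s
Panel 2-3: Δb = 4.5 m, d̄ = (0.96+1.16)/2 = 1.06, v̄ = (0.56+0.59)/2 = 0.575 → q = 4.5×1.06×0.575 = 2.743 m³/s
Panel 3-4: Δb = 6.9 m, d̄ = (1.16+1.71)/2 = 1.435, v̄ = (0.59+0.77)/2 = 0.68 → q = 6.9×1.435×0.68 = 6.733 m³/s
Panel 4-5: Δb = 9.3 m, d̄ = (1.71+1.09)/2 = 1.4, v̄ = (0.77+0.59)/2 = 0.68 → q = 9.3×1.4×0.68 = 8.854 m³/s
Panel 5-6: Δb = 2.8 m, d̄ = (1.09+0.00)/2 = 0.545, v̄ = (0.59+0.00)/2 = 0.295 → q = 2.8×0.545×0.295 = 0.4502 m³/s
Q = Σ q = 19.08 m³/s

19.1 m³/s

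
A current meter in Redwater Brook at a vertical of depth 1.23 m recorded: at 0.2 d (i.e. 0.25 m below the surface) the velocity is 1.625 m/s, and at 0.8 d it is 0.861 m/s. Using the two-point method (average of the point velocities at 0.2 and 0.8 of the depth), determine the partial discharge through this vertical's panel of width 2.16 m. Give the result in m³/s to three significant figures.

v̄ = (1.625 + 0.861) / 2 = 1.243 m/s
q = v̄ × d × w = 1.243 × 1.23 × 2.16 = 3.302 m³/s

3.30 m³/s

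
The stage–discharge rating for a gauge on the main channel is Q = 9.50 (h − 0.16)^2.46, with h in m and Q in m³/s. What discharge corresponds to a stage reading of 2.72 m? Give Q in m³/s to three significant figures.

95.9 m³/s

Q = 9.50 × (2.72 − 0.16)^2.46 = 9.50 × 2.56^2.46 = 95.94 m³/s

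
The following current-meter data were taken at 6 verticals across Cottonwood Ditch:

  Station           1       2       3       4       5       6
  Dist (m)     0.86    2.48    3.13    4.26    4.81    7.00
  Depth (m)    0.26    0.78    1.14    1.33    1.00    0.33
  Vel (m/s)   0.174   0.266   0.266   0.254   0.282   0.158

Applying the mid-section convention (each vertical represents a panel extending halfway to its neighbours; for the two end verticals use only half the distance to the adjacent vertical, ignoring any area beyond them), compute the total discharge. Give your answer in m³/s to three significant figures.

1.27 m³/s

w_1 = (2.48 − 0.86)/2 = 0.81 m; q_1 = 0.174 × 0.26 × 0.81 = 0.03664 m³/s
w_2 = (3.13 − 0.86)/2 = 1.135 m; q_2 = 0.266 × 0.78 × 1.135 = 0.2355 m³/s
w_3 = (4.26 − 2.48)/2 = 0.89 m; q_3 = 0.266 × 1.14 × 0.89 = 0.2699 m³/s
w_4 = (4.81 − 3.13)/2 = 0.84 m; q_4 = 0.254 × 1.33 × 0.84 = 0.2838 m³/s
w_5 = (7.00 − 4.26)/2 = 1.37 m; q_5 = 0.282 × 1.00 × 1.37 = 0.3863 m³/s
w_6 = (7.00 − 4.81)/2 = 1.095 m; q_6 = 0.158 × 0.33 × 1.095 = 0.05709 m³/s
Q = Σ qᵢ = 1.269 m³/s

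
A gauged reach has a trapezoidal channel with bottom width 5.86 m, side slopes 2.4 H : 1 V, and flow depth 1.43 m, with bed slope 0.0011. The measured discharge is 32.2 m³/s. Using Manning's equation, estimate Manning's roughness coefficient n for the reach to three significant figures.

0.0137

A = (b + z·y)·y = (5.86 + 2.4×1.43)×1.43 = 13.29 m²
P = b + 2y√(1+z²) = 5.86 + 2×1.43×√(1+2.4²) = 13.30 m
R = A/P = 13.29/13.30 = 0.9994 m
n = (1/Q)·A·R^(2/3)·S^(1/2) = (1/32.2) × 13.29 × 0.9996 × 0.03317 = 0.01368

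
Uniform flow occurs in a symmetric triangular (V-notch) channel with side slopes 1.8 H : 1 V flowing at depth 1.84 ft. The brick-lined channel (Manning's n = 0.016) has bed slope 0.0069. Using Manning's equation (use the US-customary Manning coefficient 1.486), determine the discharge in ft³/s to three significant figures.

A = z·y² = 1.8×1.84² = 6.094 ft²
P = 2y√(1+z²) = 2×1.84×√(1+1.8²) = 7.578 ft
R = A/P = 6.094/7.578 = 0.8042 ft
Q = (1.486/n)·A·R^(2/3)·S^(1/2) = (1.486/0.016) × 6.094 × 0.8042^(2/3) × 0.0069^(1/2) = 40.66 ft³/s

40.7 ft³/s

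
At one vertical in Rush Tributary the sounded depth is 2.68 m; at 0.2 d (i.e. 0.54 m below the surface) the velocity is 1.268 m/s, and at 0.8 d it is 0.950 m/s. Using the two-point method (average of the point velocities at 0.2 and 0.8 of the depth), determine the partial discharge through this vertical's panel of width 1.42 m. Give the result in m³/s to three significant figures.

4.22 m³/s

v̄ = (1.268 + 0.950) / 2 = 1.109 m/s
q = v̄ × d × w = 1.109 × 2.68 × 1.42 = 4.220 m³/s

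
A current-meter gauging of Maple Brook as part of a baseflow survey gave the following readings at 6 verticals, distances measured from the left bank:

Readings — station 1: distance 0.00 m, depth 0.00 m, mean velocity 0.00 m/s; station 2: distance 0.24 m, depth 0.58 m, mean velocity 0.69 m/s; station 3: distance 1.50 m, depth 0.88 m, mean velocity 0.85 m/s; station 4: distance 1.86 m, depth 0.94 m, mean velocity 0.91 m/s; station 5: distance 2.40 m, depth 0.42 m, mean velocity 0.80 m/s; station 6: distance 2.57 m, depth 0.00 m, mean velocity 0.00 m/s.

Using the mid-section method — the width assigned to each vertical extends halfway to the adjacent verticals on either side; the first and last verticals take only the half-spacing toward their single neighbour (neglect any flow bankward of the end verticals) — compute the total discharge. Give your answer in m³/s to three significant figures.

w_2 = (1.50 − 0.00)/2 = 0.75 m; q_2 = 0.69 × 0.58 × 0.75 = 0.3002 m³/s
w_3 = (1.86 − 0.24)/2 = 0.81 m; q_3 = 0.85 × 0.88 × 0.81 = 0.6059 m³/s
w_4 = (2.40 − 1.50)/2 = 0.45 m; q_4 = 0.91 × 0.94 × 0.45 = 0.3849 m³/s
w_5 = (2.57 − 1.86)/2 = 0.355 m; q_5 = 0.80 × 0.42 × 0.355 = 0.1193 m³/s
Stations 1, 6 contribute zero (depth or velocity is 0).
Q = Σ qᵢ = 1.410 m³/s

1.41 m³/s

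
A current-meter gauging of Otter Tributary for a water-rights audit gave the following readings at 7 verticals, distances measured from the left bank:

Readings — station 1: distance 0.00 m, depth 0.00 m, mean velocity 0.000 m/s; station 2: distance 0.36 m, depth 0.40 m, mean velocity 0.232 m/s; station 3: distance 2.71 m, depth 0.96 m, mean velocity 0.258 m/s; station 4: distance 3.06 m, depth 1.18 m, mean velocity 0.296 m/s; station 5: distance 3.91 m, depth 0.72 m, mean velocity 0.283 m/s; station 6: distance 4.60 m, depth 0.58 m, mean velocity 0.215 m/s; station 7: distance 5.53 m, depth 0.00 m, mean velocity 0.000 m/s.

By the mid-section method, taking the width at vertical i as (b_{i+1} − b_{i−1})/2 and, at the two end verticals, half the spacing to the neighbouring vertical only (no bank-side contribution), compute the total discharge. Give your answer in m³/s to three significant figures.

0.928 m³/s

w_2 = (2.71 − 0.00)/2 = 1.355 m; q_2 = 0.232 × 0.40 × 1.355 = 0.1257 m³/s
w_3 = (3.06 − 0.36)/2 = 1.35 m; q_3 = 0.258 × 0.96 × 1.35 = 0.3344 m³/s
w_4 = (3.91 − 2.71)/2 = 0.6 m; q_4 = 0.296 × 1.18 × 0.6 = 0.2096 m³/s
w_5 = (4.60 − 3.06)/2 = 0.77 m; q_5 = 0.283 × 0.72 × 0.77 = 0.1569 m³/s
w_6 = (5.53 − 3.91)/2 = 0.81 m; q_6 = 0.215 × 0.58 × 0.81 = 0.1010 m³/s
Stations 1, 7 contribute zero (depth or velocity is 0).
Q = Σ qᵢ = 0.9276 m³/s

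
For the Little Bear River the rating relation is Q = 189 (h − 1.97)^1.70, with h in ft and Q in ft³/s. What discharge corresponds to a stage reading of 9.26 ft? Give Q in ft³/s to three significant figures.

Q = 189 × (9.26 − 1.97)^1.70 = 189 × 7.29^1.70 = 5535 ft³/s

5530 ft³/s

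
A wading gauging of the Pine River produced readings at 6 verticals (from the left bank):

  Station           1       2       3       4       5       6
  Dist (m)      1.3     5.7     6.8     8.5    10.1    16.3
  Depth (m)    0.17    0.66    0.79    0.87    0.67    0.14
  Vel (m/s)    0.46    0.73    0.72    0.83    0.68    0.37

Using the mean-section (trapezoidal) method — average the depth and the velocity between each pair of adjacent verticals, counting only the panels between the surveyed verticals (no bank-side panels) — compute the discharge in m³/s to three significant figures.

5.01 m³/s

Panel 1-2: Δb = 4.4 m, d̄ = (0.17+0.66)/2 = 0.415, v̄ = (0.46+0.73)/2 = 0.595 → q = 4.4×0.415×0.595 = 1.086 m³/s
Panel 2-3: Δb = 1.1 m, d̄ = (0.66+0.79)/2 = 0.725, v̄ = (0.73+0.72)/2 = 0.725 → q = 1.1×0.725×0.725 = 0.5782 m³/s
Panel 3-4: Δb = 1.7 m, d̄ = (0.79+0.87)/2 = 0.83, v̄ = (0.72+0.83)/2 = 0.775 → q = 1.7×0.83×0.775 = 1.094 m³/s
Panel 4-5: Δb = 1.6 m, d̄ = (0.87+0.67)/2 = 0.77, v̄ = (0.83+0.68)/2 = 0.755 → q = 1.6×0.77×0.755 = 0.9302 m³/s
Panel 5-6: Δb = 6.2 m, d̄ = (0.67+0.14)/2 = 0.405, v̄ = (0.68+0.37)/2 = 0.525 → q = 6.2×0.405×0.525 = 1.318 m³/s
Q = Σ q = 5.007 m³/s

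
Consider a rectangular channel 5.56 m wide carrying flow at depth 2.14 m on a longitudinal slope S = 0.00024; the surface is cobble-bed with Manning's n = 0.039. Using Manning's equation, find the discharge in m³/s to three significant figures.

A = b·y = 5.56 × 2.14 = 11.90 m²
P = b + 2y = 5.56 + 2×2.14 = 9.840 m
R = A/P = 11.90/9.840 = 1.209 m
Q = (1/n)·A·R^(2/3)·S^(1/2) = (1/0.039) × 11.90 × 1.209^(2/3) × 0.00024^(1/2) = 5.364 m³/s

5.36 m³/s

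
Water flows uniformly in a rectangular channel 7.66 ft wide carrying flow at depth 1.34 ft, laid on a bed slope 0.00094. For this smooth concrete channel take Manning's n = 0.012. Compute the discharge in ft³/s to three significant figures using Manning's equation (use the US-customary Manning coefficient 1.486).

38.8 ft³/s

A = b·y = 7.66 × 1.34 = 10.26 ft²
P = b + 2y = 7.66 + 2×1.34 = 10.34 ft
R = A/P = 10.26/10.34 = 0.9927 ft
Q = (1.486/n)·A·R^(2/3)·S^(1/2) = (1.486/0.012) × 10.26 × 0.9927^(2/3) × 0.00094^(1/2) = 38.78 ft³/s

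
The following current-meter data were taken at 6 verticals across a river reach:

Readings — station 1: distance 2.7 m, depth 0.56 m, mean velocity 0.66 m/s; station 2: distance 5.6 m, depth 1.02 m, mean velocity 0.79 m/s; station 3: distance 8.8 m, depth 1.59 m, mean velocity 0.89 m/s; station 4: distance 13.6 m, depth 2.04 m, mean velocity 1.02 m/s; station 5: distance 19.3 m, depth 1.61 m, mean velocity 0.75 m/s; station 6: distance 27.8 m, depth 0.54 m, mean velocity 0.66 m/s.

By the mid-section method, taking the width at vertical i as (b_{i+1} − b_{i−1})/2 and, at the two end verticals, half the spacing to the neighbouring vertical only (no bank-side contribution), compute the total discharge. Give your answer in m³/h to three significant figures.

w_1 = (5.6 − 2.7)/2 = 1.45 m; q_1 = 0.66 × 0.56 × 1.45 = 0.5359 m³/s
w_2 = (8.8 − 2.7)/2 = 3.05 m; q_2 = 0.79 × 1.02 × 3.05 = 2.458 m³/s
w_3 = (13.6 − 5.6)/2 = 4 m; q_3 = 0.89 × 1.59 × 4 = 5.660 m³/s
w_4 = (19.3 − 8.8)/2 = 5.25 m; q_4 = 1.02 × 2.04 × 5.25 = 10.92 m³/s
w_5 = (27.8 − 13.6)/2 = 7.1 m; q_5 = 0.75 × 1.61 × 7.1 = 8.573 m³/s
w_6 = (27.8 − 19.3)/2 = 4.25 m; q_6 = 0.66 × 0.54 × 4.25 = 1.515 m³/s
Q = Σ qᵢ = 29.67 m³/s
= 29.67 × 3600 = 106800 m³/h

107000 m³/h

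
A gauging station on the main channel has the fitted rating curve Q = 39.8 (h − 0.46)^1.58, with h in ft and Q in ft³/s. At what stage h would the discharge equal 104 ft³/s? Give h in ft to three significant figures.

2.30 ft

h − h₀ = (Q/C)^(1/b) = (104/39.8)^(1/1.58) = 1.837 ft
h = 0.46 + 1.837 = 2.297 ft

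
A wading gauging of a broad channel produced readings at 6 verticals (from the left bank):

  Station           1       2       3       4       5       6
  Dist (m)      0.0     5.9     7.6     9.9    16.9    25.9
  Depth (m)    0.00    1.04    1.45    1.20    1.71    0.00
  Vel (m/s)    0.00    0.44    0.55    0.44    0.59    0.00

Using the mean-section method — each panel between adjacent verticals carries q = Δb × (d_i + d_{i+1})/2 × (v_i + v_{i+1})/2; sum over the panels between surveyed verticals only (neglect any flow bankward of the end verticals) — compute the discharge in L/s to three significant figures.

Panel 1-2: Δb = 5.9 m, d̄ = (0.00+1.04)/2 = 0.52, v̄ = (0.00+0.44)/2 = 0.22 → q = 5.9×0.52×0.22 = 0.6750 m³/s
Panel 2-3: Δb = 1.7 m, d̄ = (1.04+1.45)/2 = 1.245, v̄ = (0.44+0.55)/2 = 0.495 → q = 1.7×1.245×0.495 = 1.048 m³/s
Panel 3-4: Δb = 2.3 m, d̄ = (1.45+1.20)/2 = 1.325, v̄ = (0.55+0.44)/2 = 0.495 → q = 2.3×1.325×0.495 = 1.509 m³/s
Panel 4-5: Δb = 7 m, d̄ = (1.20+1.71)/2 = 1.455, v̄ = (0.44+0.59)/2 = 0.515 → q = 7×1.455×0.515 = 5.245 m³/s
Panel 5-6: Δb = 9 m, d̄ = (1.71+0.00)/2 = 0.855, v̄ = (0.59+0.00)/2 = 0.295 → q = 9×0.855×0.295 = 2.270 m³/s
Q = Σ q = 10.75 m³/s
= 10.75 × 1000 = 10750 L/s

10700 L/s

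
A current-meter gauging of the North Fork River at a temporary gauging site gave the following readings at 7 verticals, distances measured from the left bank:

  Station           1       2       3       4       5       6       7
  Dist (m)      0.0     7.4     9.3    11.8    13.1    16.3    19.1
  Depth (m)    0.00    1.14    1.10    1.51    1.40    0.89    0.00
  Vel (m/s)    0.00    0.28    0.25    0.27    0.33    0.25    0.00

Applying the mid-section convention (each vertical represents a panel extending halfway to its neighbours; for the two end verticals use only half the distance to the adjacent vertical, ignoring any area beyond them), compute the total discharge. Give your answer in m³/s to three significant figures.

4.57 m³/s

w_2 = (9.3 − 0.0)/2 = 4.65 m; q_2 = 0.28 × 1.14 × 4.65 = 1.484 m³/s
w_3 = (11.8 − 7.4)/2 = 2.2 m; q_3 = 0.25 × 1.10 × 2.2 = 0.6050 m³/s
w_4 = (13.1 − 9.3)/2 = 1.9 m; q_4 = 0.27 × 1.51 × 1.9 = 0.7746 m³/s
w_5 = (16.3 − 11.8)/2 = 2.25 m; q_5 = 0.33 × 1.40 × 2.25 = 1.040 m³/s
w_6 = (19.1 − 13.1)/2 = 3 m; q_6 = 0.25 × 0.89 × 3 = 0.6675 m³/s
Stations 1, 7 contribute zero (depth or velocity is 0).
Q = Σ qᵢ = 4.571 m³/s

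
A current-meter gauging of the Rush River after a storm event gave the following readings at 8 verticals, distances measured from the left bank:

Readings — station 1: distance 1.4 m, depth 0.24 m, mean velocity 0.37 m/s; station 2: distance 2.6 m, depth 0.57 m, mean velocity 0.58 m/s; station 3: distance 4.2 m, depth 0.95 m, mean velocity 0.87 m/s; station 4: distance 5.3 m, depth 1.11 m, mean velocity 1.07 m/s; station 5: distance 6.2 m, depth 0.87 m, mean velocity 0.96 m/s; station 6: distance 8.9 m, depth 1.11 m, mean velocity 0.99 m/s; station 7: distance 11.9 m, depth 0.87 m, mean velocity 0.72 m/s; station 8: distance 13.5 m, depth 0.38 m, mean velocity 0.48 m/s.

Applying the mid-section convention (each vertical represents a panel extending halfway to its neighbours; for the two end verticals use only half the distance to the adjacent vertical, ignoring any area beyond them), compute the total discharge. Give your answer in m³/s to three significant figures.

w_1 = (2.6 − 1.4)/2 = 0.6 m; q_1 = 0.37 × 0.24 × 0.6 = 0.05328 m³/s
w_2 = (4.2 − 1.4)/2 = 1.4 m; q_2 = 0.58 × 0.57 × 1.4 = 0.4628 m³/s
w_3 = (5.3 − 2.6)/2 = 1.35 m; q_3 = 0.87 × 0.95 × 1.35 = 1.116 m³/s
w_4 = (6.2 − 4.2)/2 = 1 m; q_4 = 1.07 × 1.11 × 1 = 1.188 m³/s
w_5 = (8.9 − 5.3)/2 = 1.8 m; q_5 = 0.96 × 0.87 × 1.8 = 1.503 m³/s
w_6 = (11.9 − 6.2)/2 = 2.85 m; q_6 = 0.99 × 1.11 × 2.85 = 3.132 m³/s
w_7 = (13.5 − 8.9)/2 = 2.3 m; q_7 = 0.72 × 0.87 × 2.3 = 1.441 m³/s
w_8 = (13.5 − 11.9)/2 = 0.8 m; q_8 = 0.48 × 0.38 × 0.8 = 0.1459 m³/s
Q = Σ qᵢ = 9.041 m³/s

9.04 m³/s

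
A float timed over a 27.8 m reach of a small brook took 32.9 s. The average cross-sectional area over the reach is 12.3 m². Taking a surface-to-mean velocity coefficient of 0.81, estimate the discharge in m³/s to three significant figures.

8.42 m³/s

v_surface = L / t̄ = 27.8 / 32.9 = 0.8450 m/s
v_mean = 0.81 × 0.8450 = 0.6844 m/s
Q = A × v_mean = 12.3 × 0.6844 = 8.419 m³/s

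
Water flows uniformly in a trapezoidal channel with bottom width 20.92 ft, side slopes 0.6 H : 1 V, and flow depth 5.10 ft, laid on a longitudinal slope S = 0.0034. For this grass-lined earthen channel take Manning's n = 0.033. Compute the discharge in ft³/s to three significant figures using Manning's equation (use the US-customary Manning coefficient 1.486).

A = (b + z·y)·y = (20.92 + 0.6×5.10)×5.10 = 122.3 ft²
P = b + 2y√(1+z²) = 20.92 + 2×5.10×√(1+0.6²) = 32.82 ft
R = A/P = 122.3/32.82 = 3.727 ft
Q = (1.486/n)·A·R^(2/3)·S^(1/2) = (1.486/0.033) × 122.3 × 3.727^(2/3) × 0.0034^(1/2) = 771.9 ft³/s

772 ft³/s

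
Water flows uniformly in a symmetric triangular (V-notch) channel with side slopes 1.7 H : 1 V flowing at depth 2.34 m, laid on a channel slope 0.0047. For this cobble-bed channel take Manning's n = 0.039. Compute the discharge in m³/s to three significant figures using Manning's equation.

16.5 m³/s

A = z·y² = 1.7×2.34² = 9.309 m²
P = 2y√(1+z²) = 2×2.34×√(1+1.7²) = 9.230 m
R = A/P = 9.309/9.230 = 1.008 m
Q = (1/n)·A·R^(2/3)·S^(1/2) = (1/0.039) × 9.309 × 1.008^(2/3) × 0.0047^(1/2) = 16.46 m³/s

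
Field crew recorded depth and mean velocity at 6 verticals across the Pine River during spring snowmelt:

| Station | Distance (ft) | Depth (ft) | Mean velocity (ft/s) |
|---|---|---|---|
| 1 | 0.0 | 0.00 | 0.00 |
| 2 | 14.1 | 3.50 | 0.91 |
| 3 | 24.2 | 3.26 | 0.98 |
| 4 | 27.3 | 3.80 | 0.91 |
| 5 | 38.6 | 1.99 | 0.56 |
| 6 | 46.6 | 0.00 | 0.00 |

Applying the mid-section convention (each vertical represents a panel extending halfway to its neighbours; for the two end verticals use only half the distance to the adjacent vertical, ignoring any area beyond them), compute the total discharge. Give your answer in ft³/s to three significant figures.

95.3 ft³/s

w_2 = (24.2 − 0.0)/2 = 12.1 ft; q_2 = 0.91 × 3.50 × 12.1 = 38.54 ft³/s
w_3 = (27.3 − 14.1)/2 = 6.6 ft; q_3 = 0.98 × 3.26 × 6.6 = 21.09 ft³/s
w_4 = (38.6 − 24.2)/2 = 7.2 ft; q_4 = 0.91 × 3.80 × 7.2 = 24.90 ft³/s
w_5 = (46.6 − 27.3)/2 = 9.65 ft; q_5 = 0.56 × 1.99 × 9.65 = 10.75 ft³/s
Stations 1, 6 contribute zero (depth or velocity is 0).
Q = Σ qᵢ = 95.28 ft³/s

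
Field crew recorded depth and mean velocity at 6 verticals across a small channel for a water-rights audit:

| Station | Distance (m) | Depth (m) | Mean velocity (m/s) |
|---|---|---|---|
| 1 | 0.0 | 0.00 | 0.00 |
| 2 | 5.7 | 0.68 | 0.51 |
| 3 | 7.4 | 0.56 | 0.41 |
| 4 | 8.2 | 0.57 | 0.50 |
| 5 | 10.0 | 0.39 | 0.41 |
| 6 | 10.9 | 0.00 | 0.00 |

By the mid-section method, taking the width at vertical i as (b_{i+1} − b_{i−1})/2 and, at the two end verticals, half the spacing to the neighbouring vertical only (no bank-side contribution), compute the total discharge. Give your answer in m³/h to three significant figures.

7760 m³/h

w_2 = (7.4 − 0.0)/2 = 3.7 m; q_2 = 0.51 × 0.68 × 3.7 = 1.283 m³/s
w_3 = (8.2 − 5.7)/2 = 1.25 m; q_3 = 0.41 × 0.56 × 1.25 = 0.2870 m³/s
w_4 = (10.0 − 7.4)/2 = 1.3 m; q_4 = 0.50 × 0.57 × 1.3 = 0.3705 m³/s
w_5 = (10.9 − 8.2)/2 = 1.35 m; q_5 = 0.41 × 0.39 × 1.35 = 0.2159 m³/s
Stations 1, 6 contribute zero (depth or velocity is 0).
Q = Σ qᵢ = 2.157 m³/s
= 2.157 × 3600 = 7763 m³/h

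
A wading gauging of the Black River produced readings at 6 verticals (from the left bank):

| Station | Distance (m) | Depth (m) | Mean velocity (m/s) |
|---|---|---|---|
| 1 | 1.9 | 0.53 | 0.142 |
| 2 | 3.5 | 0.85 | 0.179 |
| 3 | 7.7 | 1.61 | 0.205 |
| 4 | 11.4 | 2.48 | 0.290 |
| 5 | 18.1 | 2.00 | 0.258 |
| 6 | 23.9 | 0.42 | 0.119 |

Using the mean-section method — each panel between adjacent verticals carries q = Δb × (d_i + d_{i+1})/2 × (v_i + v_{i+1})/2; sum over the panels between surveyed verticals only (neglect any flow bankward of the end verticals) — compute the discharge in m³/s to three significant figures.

Panel 1-2: Δb = 1.6 m, d̄ = (0.53+0.85)/2 = 0.69, v̄ = (0.142+0.179)/2 = 0.1605 → q = 1.6×0.69×0.1605 = 0.1772 m³/s
Panel 2-3: Δb = 4.2 m, d̄ = (0.85+1.61)/2 = 1.23, v̄ = (0.179+0.205)/2 = 0.192 → q = 4.2×1.23×0.192 = 0.9919 m³/s
Panel 3-4: Δb = 3.7 m, d̄ = (1.61+2.48)/2 = 2.045, v̄ = (0.205+0.290)/2 = 0.2475 → q = 3.7×2.045×0.2475 = 1.873 m³/s
Panel 4-5: Δb = 6.7 m, d̄ = (2.48+2.00)/2 = 2.24, v̄ = (0.290+0.258)/2 = 0.274 → q = 6.7×2.24×0.274 = 4.112 m³/s
Panel 5-6: Δb = 5.8 m, d̄ = (2.00+0.42)/2 = 1.21, v̄ = (0.258+0.119)/2 = 0.1885 → q = 5.8×1.21×0.1885 = 1.323 m³/s
Q = Σ q = 8.477 m³/s

8.48 m³/s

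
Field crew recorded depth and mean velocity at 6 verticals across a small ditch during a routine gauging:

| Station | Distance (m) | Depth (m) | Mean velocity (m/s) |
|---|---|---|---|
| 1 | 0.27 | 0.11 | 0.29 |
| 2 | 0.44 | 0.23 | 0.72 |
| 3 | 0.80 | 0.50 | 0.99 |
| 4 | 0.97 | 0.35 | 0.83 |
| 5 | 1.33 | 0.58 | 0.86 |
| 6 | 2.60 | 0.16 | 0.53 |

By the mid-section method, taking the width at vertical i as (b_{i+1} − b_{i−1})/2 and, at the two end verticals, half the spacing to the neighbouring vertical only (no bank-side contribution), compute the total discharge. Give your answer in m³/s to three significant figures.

0.715 m³/s

w_1 = (0.44 − 0.27)/2 = 0.085 m; q_1 = 0.29 × 0.11 × 0.085 = 0.002712 m³/s
w_2 = (0.80 − 0.27)/2 = 0.265 m; q_2 = 0.72 × 0.23 × 0.265 = 0.04388 m³/s
w_3 = (0.97 − 0.44)/2 = 0.265 m; q_3 = 0.99 × 0.50 × 0.265 = 0.1312 m³/s
w_4 = (1.33 − 0.80)/2 = 0.265 m; q_4 = 0.83 × 0.35 × 0.265 = 0.07698 m³/s
w_5 = (2.60 − 0.97)/2 = 0.815 m; q_5 = 0.86 × 0.58 × 0.815 = 0.4065 m³/s
w_6 = (2.60 − 1.33)/2 = 0.635 m; q_6 = 0.53 × 0.16 × 0.635 = 0.05385 m³/s
Q = Σ qᵢ = 0.7151 m³/s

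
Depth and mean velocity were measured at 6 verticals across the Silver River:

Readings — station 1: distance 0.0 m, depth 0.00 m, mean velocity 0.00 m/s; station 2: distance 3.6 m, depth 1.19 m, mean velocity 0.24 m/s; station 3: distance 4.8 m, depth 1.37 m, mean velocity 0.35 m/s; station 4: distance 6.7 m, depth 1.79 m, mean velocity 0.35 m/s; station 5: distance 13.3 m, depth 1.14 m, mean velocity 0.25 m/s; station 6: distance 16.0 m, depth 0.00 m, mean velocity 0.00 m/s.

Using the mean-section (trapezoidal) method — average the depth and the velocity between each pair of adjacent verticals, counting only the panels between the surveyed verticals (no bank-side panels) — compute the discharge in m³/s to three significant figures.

4.85 m³/s

Panel 1-2: Δb = 3.6 m, d̄ = (0.00+1.19)/2 = 0.595, v̄ = (0.00+0.24)/2 = 0.12 → q = 3.6×0.595×0.12 = 0.2570 m³/s
Panel 2-3: Δb = 1.2 m, d̄ = (1.19+1.37)/2 = 1.28, v̄ = (0.24+0.35)/2 = 0.295 → q = 1.2×1.28×0.295 = 0.4531 m³/s
Panel 3-4: Δb = 1.9 m, d̄ = (1.37+1.79)/2 = 1.58, v̄ = (0.35+0.35)/2 = 0.35 → q = 1.9×1.58×0.35 = 1.051 m³/s
Panel 4-5: Δb = 6.6 m, d̄ = (1.79+1.14)/2 = 1.465, v̄ = (0.35+0.25)/2 = 0.3 → q = 6.6×1.465×0.3 = 2.901 m³/s
Panel 5-6: Δb = 2.7 m, d̄ = (1.14+0.00)/2 = 0.57, v̄ = (0.25+0.00)/2 = 0.125 → q = 2.7×0.57×0.125 = 0.1924 m³/s
Q = Σ q = 4.854 m³/s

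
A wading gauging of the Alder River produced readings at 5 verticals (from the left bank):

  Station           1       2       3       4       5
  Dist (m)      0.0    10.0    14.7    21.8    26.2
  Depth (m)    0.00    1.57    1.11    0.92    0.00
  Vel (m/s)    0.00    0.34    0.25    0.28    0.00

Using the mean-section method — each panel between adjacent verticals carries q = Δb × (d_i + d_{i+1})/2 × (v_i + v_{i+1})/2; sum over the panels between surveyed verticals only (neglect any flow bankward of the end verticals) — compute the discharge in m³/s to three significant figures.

Panel 1-2: Δb = 10 m, d̄ = (0.00+1.57)/2 = 0.785, v̄ = (0.00+0.34)/2 = 0.17 → q = 10×0.785×0.17 = 1.335 m³/s
Panel 2-3: Δb = 4.7 m, d̄ = (1.57+1.11)/2 = 1.34, v̄ = (0.34+0.25)/2 = 0.295 → q = 4.7×1.34×0.295 = 1.858 m³/s
Panel 3-4: Δb = 7.1 m, d̄ = (1.11+0.92)/2 = 1.015, v̄ = (0.25+0.28)/2 = 0.265 → q = 7.1×1.015×0.265 = 1.910 m³/s
Panel 4-5: Δb = 4.4 m, d̄ = (0.92+0.00)/2 = 0.46, v̄ = (0.28+0.00)/2 = 0.14 → q = 4.4×0.46×0.14 = 0.2834 m³/s
Q = Σ q = 5.385 m³/s

5.39 m³/s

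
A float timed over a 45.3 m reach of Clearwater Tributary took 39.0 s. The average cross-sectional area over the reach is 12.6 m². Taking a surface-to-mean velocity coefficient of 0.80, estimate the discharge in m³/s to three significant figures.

11.7 m³/s

v_surface = L / t̄ = 45.3 / 39 = 1.162 m/s
v_mean = 0.80 × 1.162 = 0.9292 m/s
Q = A × v_mean = 12.6 × 0.9292 = 11.71 m³/s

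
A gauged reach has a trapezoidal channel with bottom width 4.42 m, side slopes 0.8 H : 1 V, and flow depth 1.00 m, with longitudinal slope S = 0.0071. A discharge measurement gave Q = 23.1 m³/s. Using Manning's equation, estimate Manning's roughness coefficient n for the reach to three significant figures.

A = (b + z·y)·y = (4.42 + 0.8×1.00)×1.00 = 5.220 m²
P = b + 2y√(1+z²) = 4.42 + 2×1.00×√(1+0.8²) = 6.981 m
R = A/P = 5.220/6.981 = 0.7477 m
n = (1/Q)·A·R^(2/3)·S^(1/2) = (1/23.1) × 5.220 × 0.8238 × 0.08426 = 0.01569

0.0157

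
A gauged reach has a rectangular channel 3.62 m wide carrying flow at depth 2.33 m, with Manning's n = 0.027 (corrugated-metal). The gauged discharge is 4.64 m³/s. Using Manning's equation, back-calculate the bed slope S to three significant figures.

A = b·y = 3.62 × 2.33 = 8.435 m²
P = b + 2y = 3.62 + 2×2.33 = 8.280 m
R = A/P = 8.435/8.280 = 1.019 m
S = (Q·n / (1·A·R^(2/3)))² = (4.64×0.027 / (1×8.435×1.012))² = 0.0002152

0.000215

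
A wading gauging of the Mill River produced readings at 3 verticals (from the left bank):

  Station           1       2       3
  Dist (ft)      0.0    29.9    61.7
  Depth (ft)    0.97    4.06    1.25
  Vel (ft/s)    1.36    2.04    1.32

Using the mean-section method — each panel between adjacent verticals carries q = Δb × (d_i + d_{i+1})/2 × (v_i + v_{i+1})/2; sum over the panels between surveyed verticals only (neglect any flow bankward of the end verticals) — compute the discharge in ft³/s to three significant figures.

Panel 1-2: Δb = 29.9 ft, d̄ = (0.97+4.06)/2 = 2.515, v̄ = (1.36+2.04)/2 = 1.7 → q = 29.9×2.515×1.7 = 127.8 ft³/s
Panel 2-3: Δb = 31.8 ft, d̄ = (4.06+1.25)/2 = 2.655, v̄ = (2.04+1.32)/2 = 1.68 → q = 31.8×2.655×1.68 = 141.8 ft³/s
Q = Σ q = 269.7 ft³/s

270 ft³/s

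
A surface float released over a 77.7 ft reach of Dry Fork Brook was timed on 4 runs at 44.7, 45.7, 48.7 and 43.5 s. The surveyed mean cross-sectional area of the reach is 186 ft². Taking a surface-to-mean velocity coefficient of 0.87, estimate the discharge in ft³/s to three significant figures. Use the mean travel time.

t̄ = (44.7 + 45.7 + 48.7 + 43.5) / 4 = 45.65 s
v_surface = L / t̄ = 77.7 / 45.65 = 1.702 ft/s
v_mean = 0.87 × 1.702 = 1.481 ft/s
Q = A × v_mean = 186 × 1.481 = 275.4 ft³/s

275 ft³/s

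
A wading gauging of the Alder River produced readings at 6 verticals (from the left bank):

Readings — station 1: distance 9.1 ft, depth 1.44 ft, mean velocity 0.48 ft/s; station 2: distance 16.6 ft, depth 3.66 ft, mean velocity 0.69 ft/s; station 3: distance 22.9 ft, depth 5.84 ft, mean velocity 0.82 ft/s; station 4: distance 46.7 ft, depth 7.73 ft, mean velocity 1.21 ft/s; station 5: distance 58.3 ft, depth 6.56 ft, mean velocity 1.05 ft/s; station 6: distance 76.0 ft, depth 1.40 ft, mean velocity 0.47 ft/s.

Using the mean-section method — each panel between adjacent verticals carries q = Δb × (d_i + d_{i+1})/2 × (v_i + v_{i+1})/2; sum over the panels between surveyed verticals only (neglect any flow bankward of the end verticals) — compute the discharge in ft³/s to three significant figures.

Panel 1-2: Δb = 7.5 ft, d̄ = (1.44+3.66)/2 = 2.55, v̄ = (0.48+0.69)/2 = 0.585 → q = 7.5×2.55×0.585 = 11.19 ft³/s
Panel 2-3: Δb = 6.3 ft, d̄ = (3.66+5.84)/2 = 4.75, v̄ = (0.69+0.82)/2 = 0.755 → q = 6.3×4.75×0.755 = 22.59 ft³/s
Panel 3-4: Δb = 23.8 ft, d̄ = (5.84+7.73)/2 = 6.785, v̄ = (0.82+1.21)/2 = 1.015 → q = 23.8×6.785×1.015 = 163.9 ft³/s
Panel 4-5: Δb = 11.6 ft, d̄ = (7.73+6.56)/2 = 7.145, v̄ = (1.21+1.05)/2 = 1.13 → q = 11.6×7.145×1.13 = 93.66 ft³/s
Panel 5-6: Δb = 17.7 ft, d̄ = (6.56+1.40)/2 = 3.98, v̄ = (1.05+0.47)/2 = 0.76 → q = 17.7×3.98×0.76 = 53.54 ft³/s
Q = Σ q = 344.9 ft³/s

345 ft³/s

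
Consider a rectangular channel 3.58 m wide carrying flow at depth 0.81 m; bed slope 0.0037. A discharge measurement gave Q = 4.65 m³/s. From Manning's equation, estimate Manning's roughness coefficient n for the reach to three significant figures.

A = b·y = 3.58 × 0.81 = 2.900 m²
P = b + 2y = 3.58 + 2×0.81 = 5.200 m
R = A/P = 2.900/5.200 = 0.5577 m
n = (1/Q)·A·R^(2/3)·S^(1/2) = (1/4.65) × 2.900 × 0.6775 × 0.06083 = 0.02570

0.0257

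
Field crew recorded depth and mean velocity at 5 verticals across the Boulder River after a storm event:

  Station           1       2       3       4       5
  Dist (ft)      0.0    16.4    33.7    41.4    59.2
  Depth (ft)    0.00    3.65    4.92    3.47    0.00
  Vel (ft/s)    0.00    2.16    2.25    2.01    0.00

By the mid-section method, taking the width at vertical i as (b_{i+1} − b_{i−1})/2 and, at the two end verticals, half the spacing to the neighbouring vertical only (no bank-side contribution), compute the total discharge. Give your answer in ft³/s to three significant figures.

w_2 = (33.7 − 0.0)/2 = 16.85 ft; q_2 = 2.16 × 3.65 × 16.85 = 132.8 ft³/s
w_3 = (41.4 − 16.4)/2 = 12.5 ft; q_3 = 2.25 × 4.92 × 12.5 = 138.4 ft³/s
w_4 = (59.2 − 33.7)/2 = 12.75 ft; q_4 = 2.01 × 3.47 × 12.75 = 88.93 ft³/s
Stations 1, 5 contribute zero (depth or velocity is 0).
Q = Σ qᵢ = 360.1 ft³/s

360 ft³/s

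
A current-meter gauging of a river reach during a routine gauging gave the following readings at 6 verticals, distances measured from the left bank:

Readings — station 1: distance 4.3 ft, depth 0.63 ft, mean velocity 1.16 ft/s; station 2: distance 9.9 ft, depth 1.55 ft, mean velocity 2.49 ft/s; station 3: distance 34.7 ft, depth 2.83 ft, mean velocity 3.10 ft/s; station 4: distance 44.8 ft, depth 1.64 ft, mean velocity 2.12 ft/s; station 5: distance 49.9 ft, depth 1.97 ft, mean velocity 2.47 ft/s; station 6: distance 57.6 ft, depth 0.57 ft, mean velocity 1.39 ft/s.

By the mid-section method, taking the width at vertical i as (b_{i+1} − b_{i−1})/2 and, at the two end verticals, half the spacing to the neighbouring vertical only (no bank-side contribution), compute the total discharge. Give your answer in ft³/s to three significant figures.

w_1 = (9.9 − 4.3)/2 = 2.8 ft; q_1 = 1.16 × 0.63 × 2.8 = 2.046 ft³/s
w_2 = (34.7 − 4.3)/2 = 15.2 ft; q_2 = 2.49 × 1.55 × 15.2 = 58.66 ft³/s
w_3 = (44.8 − 9.9)/2 = 17.45 ft; q_3 = 3.10 × 2.83 × 17.45 = 153.1 ft³/s
w_4 = (49.9 − 34.7)/2 = 7.6 ft; q_4 = 2.12 × 1.64 × 7.6 = 26.42 ft³/s
w_5 = (57.6 − 44.8)/2 = 6.4 ft; q_5 = 2.47 × 1.97 × 6.4 = 31.14 ft³/s
w_6 = (57.6 − 49.9)/2 = 3.85 ft; q_6 = 1.39 × 0.57 × 3.85 = 3.050 ft³/s
Q = Σ qᵢ = 274.4 ft³/s

274 ft³/s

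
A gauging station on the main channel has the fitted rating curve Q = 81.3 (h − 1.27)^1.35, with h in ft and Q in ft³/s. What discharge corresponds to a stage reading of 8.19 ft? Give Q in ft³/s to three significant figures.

Q = 81.3 × (8.19 − 1.27)^1.35 = 81.3 × 6.92^1.35 = 1107 ft³/s

1110 ft³/s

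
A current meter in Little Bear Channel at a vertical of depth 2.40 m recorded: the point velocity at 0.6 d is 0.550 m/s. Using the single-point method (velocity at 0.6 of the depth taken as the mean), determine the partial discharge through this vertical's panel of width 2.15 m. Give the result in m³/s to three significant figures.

v̄ = v₀.₆ = 0.550 m/s
q = v̄ × d × w = 0.5500 × 2.40 × 2.15 = 2.838 m³/s

2.84 m³/s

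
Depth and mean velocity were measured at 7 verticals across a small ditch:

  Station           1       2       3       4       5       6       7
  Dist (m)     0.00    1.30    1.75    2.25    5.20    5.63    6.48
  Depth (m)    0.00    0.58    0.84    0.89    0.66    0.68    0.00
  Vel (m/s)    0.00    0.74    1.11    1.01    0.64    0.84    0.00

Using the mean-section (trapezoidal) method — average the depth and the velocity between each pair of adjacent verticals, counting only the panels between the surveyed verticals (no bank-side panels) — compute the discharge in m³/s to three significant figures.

Panel 1-2: Δb = 1.3 m, d̄ = (0.00+0.58)/2 = 0.29, v̄ = (0.00+0.74)/2 = 0.37 → q = 1.3×0.29×0.37 = 0.1395 m³/s
Panel 2-3: Δb = 0.45 m, d̄ = (0.58+0.84)/2 = 0.71, v̄ = (0.74+1.11)/2 = 0.925 → q = 0.45×0.71×0.925 = 0.2955 m³/s
Panel 3-4: Δb = 0.5 m, d̄ = (0.84+0.89)/2 = 0.865, v̄ = (1.11+1.01)/2 = 1.06 → q = 0.5×0.865×1.06 = 0.4585 m³/s
Panel 4-5: Δb = 2.95 m, d̄ = (0.89+0.66)/2 = 0.775, v̄ = (1.01+0.64)/2 = 0.825 → q = 2.95×0.775×0.825 = 1.886 m³/s
Panel 5-6: Δb = 0.43 m, d̄ = (0.66+0.68)/2 = 0.67, v̄ = (0.64+0.84)/2 = 0.74 → q = 0.43×0.67×0.74 = 0.2132 m³/s
Panel 6-7: Δb = 0.85 m, d̄ = (0.68+0.00)/2 = 0.34, v̄ = (0.84+0.00)/2 = 0.42 → q = 0.85×0.34×0.42 = 0.1214 m³/s
Q = Σ q = 3.114 m³/s

3.11 m³/s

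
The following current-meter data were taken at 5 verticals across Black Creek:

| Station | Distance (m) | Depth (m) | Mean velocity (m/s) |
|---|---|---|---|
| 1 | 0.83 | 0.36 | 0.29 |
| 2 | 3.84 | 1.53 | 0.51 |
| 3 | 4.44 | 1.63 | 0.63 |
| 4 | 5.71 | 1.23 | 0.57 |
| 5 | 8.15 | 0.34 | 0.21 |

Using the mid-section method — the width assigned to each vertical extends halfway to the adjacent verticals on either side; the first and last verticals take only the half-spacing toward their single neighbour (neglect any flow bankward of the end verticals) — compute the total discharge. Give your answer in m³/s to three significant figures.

3.91 m³/s

w_1 = (3.84 − 0.83)/2 = 1.505 m; q_1 = 0.29 × 0.36 × 1.505 = 0.1571 m³/s
w_2 = (4.44 − 0.83)/2 = 1.805 m; q_2 = 0.51 × 1.53 × 1.805 = 1.408 m³/s
w_3 = (5.71 − 3.84)/2 = 0.935 m; q_3 = 0.63 × 1.63 × 0.935 = 0.9602 m³/s
w_4 = (8.15 − 4.44)/2 = 1.855 m; q_4 = 0.57 × 1.23 × 1.855 = 1.301 m³/s
w_5 = (8.15 − 5.71)/2 = 1.22 m; q_5 = 0.21 × 0.34 × 1.22 = 0.08711 m³/s
Q = Σ qᵢ = 3.913 m³/s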